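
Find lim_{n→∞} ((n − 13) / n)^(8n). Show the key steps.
lim = e^(−104)

Rewrite as (1 − 13/n)^(8n). By the standard limit (1 + x/n)^n → e^x, we have (1 − 13/n)^n → e^(−13), and raising to the 8th power gives e^(−104).
More precisely, ln[(1 − 13/n)^(8n)] = 8n · ln(1 − 13/n) = 8n · (-13/n + O(1/n^2)) = -104 + O(1/n) → -104.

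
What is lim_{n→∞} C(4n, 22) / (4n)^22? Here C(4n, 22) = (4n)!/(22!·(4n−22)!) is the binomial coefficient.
lim = 1/22! = 1/1124000727777607680000

With N = 4n → ∞: C(N, 22) / N^22 = [N(N−1)…(N−21)] / (22! · N^22) = (1/22!) · 1 · (1 − 1/(4n)) · … · (1 − 21/(4n)). Each factor → 1 as N → ∞, so the limit is 1/22! = 1/1124000727777607680000.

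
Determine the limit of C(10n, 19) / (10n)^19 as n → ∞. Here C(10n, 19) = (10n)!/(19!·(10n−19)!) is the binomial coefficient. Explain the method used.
lim = 1/19! = 1/121645100408832000

With N = 10n → ∞: C(N, 19) / N^19 = [N(N−1)…(N−18)] / (19! · N^19) = (1/19!) · 1 · (1 − 1/(10n)) · … · (1 − 18/(10n)). Each factor → 1 as N → ∞, so the limit is 1/19! = 1/121645100408832000.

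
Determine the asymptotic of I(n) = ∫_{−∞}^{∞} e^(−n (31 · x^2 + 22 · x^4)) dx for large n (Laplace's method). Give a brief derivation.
I(n) ~ sqrt(π/(31n))

φ(x) = 31 · x^2 + 22 · x^4 has its unique global minimum at x* = 0 (since φ'(x) = 62x + 88x^3 = 0 only at x = 0 for real x with both coefficients positive, and φ → ∞ as |x| → ∞). At x* = 0, φ(0) = 0 and φ''(0) = 62. Laplace's method then gives
  I(n) ~ sqrt(2π / (n · φ''(0))) · e^(−n φ(0)) = sqrt(2π / (62n)) = sqrt(π/(31n)).
The 22 · x^4 term contributes only at subleading order (an O(1/n) relative correction).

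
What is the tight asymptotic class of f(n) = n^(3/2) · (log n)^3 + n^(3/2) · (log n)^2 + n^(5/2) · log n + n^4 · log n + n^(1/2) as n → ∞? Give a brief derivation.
f(n) ∈ Θ(n^4 · log n)

Compare the terms by growth order. For large n, n^a · (log n)^b dominates n^a' · (log n)^b' iff a > a', or (a = a' and b > b'). Ranking the 5 terms shows the dominant one is n^4 · log n. Hence f(n) ∈ Θ(n^4 · log n).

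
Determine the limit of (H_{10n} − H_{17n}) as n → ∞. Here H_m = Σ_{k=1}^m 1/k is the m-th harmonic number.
lim = ln(10/17)

Euler-Maclaurin gives H_m = ln m + γ + 1/(2m) + O(1/m^2). The γ and O(1/m) terms cancel in the difference:
  H_{10n} − H_{17n} = ln(10n) − ln(17n) + O(1/n) = ln(10/17) + O(1/n).
Hence the limit is ln(10/17).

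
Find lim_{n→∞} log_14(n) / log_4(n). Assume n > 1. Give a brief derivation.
lim = ln(4) / ln(14) = log_14(4)

Change of base: log_14(n) = ln n / ln 14 and log_4(n) = ln n / ln 4. The ratio is (ln n / ln 14) · (ln 4 / ln n) = ln 4 / ln 14, a constant independent of n. So the limit is ln 4 / ln 14 = log_14(4).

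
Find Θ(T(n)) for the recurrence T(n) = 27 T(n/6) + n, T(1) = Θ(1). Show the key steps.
T(n) = Θ(n^(log_6 27))

Master theorem: compare f(n) = n to n^(log_6 27) where log_6 27 ≈ 1.839. Since 1 < log_6 27, we have f(n) = O(n^(log_6 27 − ε)) for some ε > 0 — Case 1. Hence T(n) = Θ(n^(log_6 27)).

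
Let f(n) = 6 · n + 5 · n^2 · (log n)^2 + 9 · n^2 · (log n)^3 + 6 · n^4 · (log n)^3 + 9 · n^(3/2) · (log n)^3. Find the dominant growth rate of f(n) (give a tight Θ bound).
f(n) ∈ Θ(n^4 · (log n)^3)

Compare the terms by growth order. For large n, n^a · (log n)^b dominates n^a' · (log n)^b' iff a > a', or (a = a' and b > b'). Ranking the 5 terms shows the dominant one is 6 · n^4 · (log n)^3. Hence f(n) ∈ Θ(n^4 · (log n)^3).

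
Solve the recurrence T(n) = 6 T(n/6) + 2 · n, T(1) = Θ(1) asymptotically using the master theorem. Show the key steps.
T(n) = Θ(n log n)

log_6 6 = 1, and f(n) = 2 · n = Θ(n^(log_6 6)). This is Case 2 of the master theorem: T(n) = Θ(f(n) · log n) = Θ(n log n).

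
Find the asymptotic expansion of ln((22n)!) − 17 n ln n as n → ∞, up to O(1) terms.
ln((22n)!) − 17 n ln n = 5 n ln n + 22(ln 22 − 1) n + (1/2) ln(2π·22n) + O(1/n)

Stirling: ln((22n)!) = 22n ln(22n) − 22n + (1/2) ln(2π·22n) + O(1/n).
Expand 22n ln(22n) = 22n (ln n + ln 22) = 22n ln n + 22n ln 22.
Subtract 17n ln n: leading term is (22 − 17) n ln n = 5 n ln n. The next term is 22n ln 22 − 22n = 22(ln 22 − 1) n. Then the (1/2) ln(2π·22n) correction.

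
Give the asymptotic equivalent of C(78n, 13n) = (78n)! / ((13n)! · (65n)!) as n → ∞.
C(78n, 13n) ~ (46656/3125)^(13n) · sqrt(3/(5π·13n))

Write N = 13n. Apply Stirling to each factorial:
  (6N)! ~ sqrt(2π·6N) · (6N/e)^(6N),
  N! ~ sqrt(2π N) · (N/e)^N,
  (5N)! ~ sqrt(2π·5N) · (5N/e)^(5N).
The exponential factors combine to (6N)^(6N) / (N^N · (5N)^(5N)) = 6^(6N)/5^(5N) = (6^6/5^5)^N = (46656/3125)^N.
The square-root prefactors combine to sqrt(2π·6N) / (sqrt(2π N)·sqrt(2π·5N)) = sqrt(6 / (2π·5·N)) = sqrt(3/(5π·13n)).
Substituting N = 13n: C(78n, 13n) ~ (46656/3125)^(13n) · sqrt(3/(5π·13n)).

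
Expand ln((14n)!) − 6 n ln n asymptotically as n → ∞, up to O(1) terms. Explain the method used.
ln((14n)!) − 6 n ln n = 8 n ln n + 14(ln 14 − 1) n + (1/2) ln(2π·14n) + O(1/n)

Stirling: ln((14n)!) = 14n ln(14n) − 14n + (1/2) ln(2π·14n) + O(1/n).
Expand 14n ln(14n) = 14n (ln n + ln 14) = 14n ln n + 14n ln 14.
Subtract 6n ln n: leading term is (14 − 6) n ln n = 8 n ln n. The next term is 14n ln 14 − 14n = 14(ln 14 − 1) n. Then the (1/2) ln(2π·14n) correction.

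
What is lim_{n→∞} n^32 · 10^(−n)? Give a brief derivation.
lim = 0

Exponentials with base > 1 dominate every fixed polynomial: for any fixed c, n^c / 10^n → 0 as n → ∞ (e.g. by the ratio test, or by writing 10^n = e^(n ln 10) and noting e^(n ln 10) / n^c → ∞). Hence n^32 · 10^(−n) = n^32 / 10^n → 0.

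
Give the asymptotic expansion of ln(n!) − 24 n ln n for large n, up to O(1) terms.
ln(n!) − 24 n ln n = −23 n ln n − n + (1/2) ln(2π n) + O(1/n)

Stirling: ln((n)!) = n ln(n) − n + (1/2) ln(2π·n) + O(1/n).
Here n ln(n) = n ln n.
Subtract 24n ln n: leading term is (1 − 24) n ln n = −23 n ln n. The next term is −n. Then the (1/2) ln(2π·n) correction.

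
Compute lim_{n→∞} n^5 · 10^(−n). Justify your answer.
lim = 0

Exponentials with base > 1 dominate every fixed polynomial: for any fixed c, n^c / 10^n → 0 as n → ∞ (e.g. by the ratio test, or by writing 10^n = e^(n ln 10) and noting e^(n ln 10) / n^c → ∞). Hence n^5 · 10^(−n) = n^5 / 10^n → 0.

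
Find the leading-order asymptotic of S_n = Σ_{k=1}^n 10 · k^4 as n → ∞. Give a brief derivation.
S_n ~ 2 · n^5

By integral comparison (Euler-Maclaurin), Σ_{k=1}^n 10 · k^4 = 10 · ∫_0^n x^4 dx + O(n^4) = 10 · n^5/5 = 2 · n^5 + O(n^4). (Equivalently, Faulhaber's formula gives the same leading term.)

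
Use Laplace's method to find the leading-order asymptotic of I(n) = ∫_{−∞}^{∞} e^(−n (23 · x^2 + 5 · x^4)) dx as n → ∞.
I(n) ~ sqrt(π/(23n))

φ(x) = 23 · x^2 + 5 · x^4 has its unique global minimum at x* = 0 (since φ'(x) = 46x + 20x^3 = 0 only at x = 0 for real x with both coefficients positive, and φ → ∞ as |x| → ∞). At x* = 0, φ(0) = 0 and φ''(0) = 46. Laplace's method then gives
  I(n) ~ sqrt(2π / (n · φ''(0))) · e^(−n φ(0)) = sqrt(2π / (46n)) = sqrt(π/(23n)).
The 5 · x^4 term contributes only at subleading order (an O(1/n) relative correction).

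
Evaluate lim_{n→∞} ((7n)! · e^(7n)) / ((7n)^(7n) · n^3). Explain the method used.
lim = 0

Stirling: (7n)! ~ sqrt(2π·7n) · (7n/e)^(7n). Hence
  (7n)! · e^(7n) / (7n)^(7n) ~ sqrt(2π·7n).
Dividing by n^3: sqrt(2π·7n) / n^3 = sqrt(2π·7) · n^((1−6)/2), so the expression behaves like sqrt(2π·7) · n^((1−6)/2) → 0.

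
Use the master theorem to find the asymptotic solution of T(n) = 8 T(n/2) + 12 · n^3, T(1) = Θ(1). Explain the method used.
T(n) = Θ(n^3 log n)

log_2 8 = 3, and f(n) = 12 · n^3 = Θ(n^(log_2 8)). This is Case 2 of the master theorem: T(n) = Θ(f(n) · log n) = Θ(n^3 log n).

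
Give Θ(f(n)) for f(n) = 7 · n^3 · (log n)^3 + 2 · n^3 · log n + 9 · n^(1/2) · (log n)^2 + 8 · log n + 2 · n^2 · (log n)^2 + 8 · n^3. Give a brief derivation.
f(n) ∈ Θ(n^3 · (log n)^3)

Compare the terms by growth order. For large n, n^a · (log n)^b dominates n^a' · (log n)^b' iff a > a', or (a = a' and b > b'). Ranking the 6 terms shows the dominant one is 7 · n^3 · (log n)^3. Hence f(n) ∈ Θ(n^3 · (log n)^3).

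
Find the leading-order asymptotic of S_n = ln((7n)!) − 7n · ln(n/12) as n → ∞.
S_n ~ 7n · (ln 84 − 1) + O(ln n)

Stirling: ln((7n)!) = 7n ln(7n) − 7n + O(ln n).
  S_n = 7n ln(7n) − 7n − 7n ln(n/12) + O(ln n)
      = 7n ln(7n) − 7n ln n + 7n ln 12 − 7n + O(ln n)
      = 7n ln 7 + 7n ln 12 − 7n + O(ln n)
      = 7n (ln 84 − 1) + O(ln n).
Numerically ln(84) − 1 ≈ 3.4308.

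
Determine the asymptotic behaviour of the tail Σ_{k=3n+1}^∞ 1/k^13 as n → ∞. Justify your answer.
Σ_{k>3n} 1/k^13 ~ 1/(12 · (3n)^12)

Compare to the integral: ∫_{3n}^∞ x^(−13) dx = [−x^(−12)/12]_{3n}^∞ = 1/((13−1)·(3n)^12). Euler-Maclaurin then gives
  Σ_{k>3n} 1/k^13 = ∫_{3n}^∞ dx/x^13 − 1/(2·(3n)^13) + O(1/(3n)^14).
(Equivalently this is ζ(13) − Σ_{k≤3n} 1/k^13.)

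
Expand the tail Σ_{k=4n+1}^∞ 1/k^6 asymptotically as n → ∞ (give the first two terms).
Σ_{k>4n} 1/k^6 = 1/(5 · (4n)^5) − 1/(2 · (4n)^6) + O(1/(4n)^7)

Compare to the integral: ∫_{4n}^∞ x^(−6) dx = [−x^(−5)/5]_{4n}^∞ = 1/((6−1)·(4n)^5). The Euler-Maclaurin correction adds −f(4n)/2 = −1/(2·(4n)^6). Euler-Maclaurin then gives
  Σ_{k>4n} 1/k^6 = ∫_{4n}^∞ dx/x^6 − 1/(2·(4n)^6) + O(1/(4n)^7).
(Equivalently this is ζ(6) − Σ_{k≤4n} 1/k^6.)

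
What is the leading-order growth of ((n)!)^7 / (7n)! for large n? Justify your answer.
((n)!)^7/(7n)! ~ ((2π·n)^(6/2) / sqrt(7)) · 7^(−7·n)  →  0

Write N = n. Stirling: N! ~ sqrt(2π N)(N/e)^N and (7N)! ~ sqrt(2π·7N)·(7N/e)^(7N).
  (N!)^7/(7N)! ~ (2π N)^(7/2) (N/e)^(7N) / [sqrt(2π·7N) (7N/e)^(7N)]
     = (2π N)^(7/2) / sqrt(2π·7N) · (N/(7N))^(7N)
     = (2π N)^((7−1)/2) / sqrt(7) · 7^(−7N).
Since 7^7 > 1, the factor 7^(−7N) decays exponentially, so the ratio → 0. Substituting N = n gives the stated form.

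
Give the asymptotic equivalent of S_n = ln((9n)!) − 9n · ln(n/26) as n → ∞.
S_n ~ 9n · (ln 234 − 1) + O(ln n)

Stirling: ln((9n)!) = 9n ln(9n) − 9n + O(ln n).
  S_n = 9n ln(9n) − 9n − 9n ln(n/26) + O(ln n)
      = 9n ln(9n) − 9n ln n + 9n ln 26 − 9n + O(ln n)
      = 9n ln 9 + 9n ln 26 − 9n + O(ln n)
      = 9n (ln 234 − 1) + O(ln n).
Numerically ln(234) − 1 ≈ 4.4553.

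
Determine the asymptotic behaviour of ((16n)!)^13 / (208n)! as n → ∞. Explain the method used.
((16n)!)^13/(208n)! ~ ((2π·16n)^(12/2) / sqrt(13)) · 13^(−13·16n)  →  0

Write N = 16n. Stirling: N! ~ sqrt(2π N)(N/e)^N and (13N)! ~ sqrt(2π·13N)·(13N/e)^(13N).
  (N!)^13/(13N)! ~ (2π N)^(13/2) (N/e)^(13N) / [sqrt(2π·13N) (13N/e)^(13N)]
     = (2π N)^(13/2) / sqrt(2π·13N) · (N/(13N))^(13N)
     = (2π N)^((13−1)/2) / sqrt(13) · 13^(−13N).
Since 13^13 > 1, the factor 13^(−13N) decays exponentially, so the ratio → 0. Substituting N = 16n gives the stated form.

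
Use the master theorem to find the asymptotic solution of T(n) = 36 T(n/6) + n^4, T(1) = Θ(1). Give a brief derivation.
T(n) = Θ(n^4)

log_6 36 ≈ 2.000. f(n) = n^4 dominates n^(log_6 36) since 4 > 2.000, and the regularity condition a·f(n/b) = 36·(n/6)^4 = (36/1296)·n^4 ≤ c·f(n) holds with c = 36/1296 ≈ 0.0278 < 1. So this is Case 3: T(n) = Θ(f(n)) = Θ(n^4).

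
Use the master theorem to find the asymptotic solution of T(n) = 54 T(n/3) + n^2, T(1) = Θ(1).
T(n) = Θ(n^(log_3 54))

Master theorem: compare f(n) = n^2 to n^(log_3 54) where log_3 54 ≈ 3.631. Since 2 < log_3 54, we have f(n) = O(n^(log_3 54 − ε)) for some ε > 0 — Case 1. Hence T(n) = Θ(n^(log_3 54)).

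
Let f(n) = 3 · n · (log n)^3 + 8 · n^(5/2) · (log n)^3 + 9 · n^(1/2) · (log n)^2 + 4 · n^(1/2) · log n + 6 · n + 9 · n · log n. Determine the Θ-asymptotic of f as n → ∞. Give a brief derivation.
f(n) ∈ Θ(n^(5/2) · (log n)^3)

Compare the terms by growth order. For large n, n^a · (log n)^b dominates n^a' · (log n)^b' iff a > a', or (a = a' and b > b'). Ranking the 6 terms shows the dominant one is 8 · n^(5/2) · (log n)^3. Hence f(n) ∈ Θ(n^(5/2) · (log n)^3).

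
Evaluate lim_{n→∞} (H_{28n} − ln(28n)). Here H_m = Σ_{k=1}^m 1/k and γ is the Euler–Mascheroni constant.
lim = γ

By Euler-Maclaurin, H_m = ln m + γ + O(1/m). So
  H_{28n} − ln(28n) = ln(28n) + γ − ln(28n) + O(1/n)
                       = ln(28/28) + γ + O(1/n).
Hence the limit is γ (since ln 1 = 0).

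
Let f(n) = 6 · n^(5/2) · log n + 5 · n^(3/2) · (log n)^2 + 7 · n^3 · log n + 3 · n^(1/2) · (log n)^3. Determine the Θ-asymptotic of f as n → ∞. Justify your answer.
f(n) ∈ Θ(n^3 · log n)

Compare the terms by growth order. For large n, n^a · (log n)^b dominates n^a' · (log n)^b' iff a > a', or (a = a' and b > b'). Ranking the 4 terms shows the dominant one is 7 · n^3 · log n. Hence f(n) ∈ Θ(n^3 · log n).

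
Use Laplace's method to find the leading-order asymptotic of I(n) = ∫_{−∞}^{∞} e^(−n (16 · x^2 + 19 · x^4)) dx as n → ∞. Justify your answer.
I(n) ~ sqrt(π/(16n))

φ(x) = 16 · x^2 + 19 · x^4 has its unique global minimum at x* = 0 (since φ'(x) = 32x + 76x^3 = 0 only at x = 0 for real x with both coefficients positive, and φ → ∞ as |x| → ∞). At x* = 0, φ(0) = 0 and φ''(0) = 32. Laplace's method then gives
  I(n) ~ sqrt(2π / (n · φ''(0))) · e^(−n φ(0)) = sqrt(2π / (32n)) = sqrt(π/(16n)).
The 19 · x^4 term contributes only at subleading order (an O(1/n) relative correction).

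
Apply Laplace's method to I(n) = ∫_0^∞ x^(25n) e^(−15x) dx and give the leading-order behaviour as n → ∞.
I(n) ~ (sqrt(2π·25n) / 15) · (25n/(15e))^(25n)

Write the integrand as exp(25n ln x − 15x) and set f(x) = 25n ln x − 15x. Then f'(x) = 25n/x − 15 = 0 at x* = 25n/15, and f''(x*) = −25n/x*^2 = −15^2/(25n). Laplace's method (interior maximum) gives
  I(n) ~ e^(f(x*)) · sqrt(2π / |f''(x*)|)
        = exp(25n ln(25n/15) − 25n) · sqrt(2π · 25n / 15^2)
        = (25n/15)^(25n) e^(−25n) · sqrt(2π·25n) / 15
        = (sqrt(2π·25n) / 15) · (25n/(15e))^(25n).
This matches Γ(25n+1)/15^(25n+1) with Stirling applied to Γ.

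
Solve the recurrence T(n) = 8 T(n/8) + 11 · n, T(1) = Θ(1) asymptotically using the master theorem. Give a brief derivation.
T(n) = Θ(n log n)

log_8 8 = 1, and f(n) = 11 · n = Θ(n^(log_8 8)). This is Case 2 of the master theorem: T(n) = Θ(f(n) · log n) = Θ(n log n).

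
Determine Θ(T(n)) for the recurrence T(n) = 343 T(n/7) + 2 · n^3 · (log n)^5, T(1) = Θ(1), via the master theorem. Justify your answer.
T(n) = Θ(n^3 · (log n)^6)

Here log_7 343 = 3 and f(n) = 2 · n^3 · (log n)^5 = Θ(n^(log_7 343) · (log n)^5). This is the extended Case 2 of the master theorem (f matches the critical exponent up to log factors), giving T(n) = Θ(n^(log_7 343) · (log n)^(5+1)) = Θ(n^3 · (log n)^6).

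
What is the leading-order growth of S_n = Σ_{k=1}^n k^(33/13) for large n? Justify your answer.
S_n ~ (13/46) · n^(46/13)

Integral comparison: Σ_{k=1}^n k^(33/13) = ∫_0^n x^(33/13) dx + O(n^(33/13)). The integral is n^(1 + 33/13) / (1 + 33/13) = n^((33+13)/13) / ((33+13)/13) = (13/46) · n^(46/13).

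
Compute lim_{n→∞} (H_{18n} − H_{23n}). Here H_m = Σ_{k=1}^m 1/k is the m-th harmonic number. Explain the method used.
lim = ln(18/23)

Euler-Maclaurin gives H_m = ln m + γ + 1/(2m) + O(1/m^2). The γ and O(1/m) terms cancel in the difference:
  H_{18n} − H_{23n} = ln(18n) − ln(23n) + O(1/n) = ln(18/23) + O(1/n).
Hence the limit is ln(18/23).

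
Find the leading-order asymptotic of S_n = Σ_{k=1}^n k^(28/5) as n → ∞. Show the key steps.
S_n ~ (5/33) · n^(33/5)

Integral comparison: Σ_{k=1}^n k^(28/5) = ∫_0^n x^(28/5) dx + O(n^(28/5)). The integral is n^(1 + 28/5) / (1 + 28/5) = n^((28+5)/5) / ((28+5)/5) = (5/33) · n^(33/5).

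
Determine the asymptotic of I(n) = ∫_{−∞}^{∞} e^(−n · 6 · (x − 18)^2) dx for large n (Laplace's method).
I(n) = sqrt(π/(6n))

Here φ(x) = 6 · (x − 18)^2 has its unique minimum at x* = 18 with φ(x*) = 0 and φ''(x*) = 12. Laplace's method gives
  I(n) ~ e^(−n φ(x*)) · sqrt(2π / (n · φ''(x*))) = sqrt(2π / (12n)) = sqrt(π/(6n)).
This is exact: substituting u = (x − 18)·sqrt(6n) gives I(n) = (1/sqrt(6n)) ∫_{−∞}^{∞} e^(−u^2) du = sqrt(π/(6n)).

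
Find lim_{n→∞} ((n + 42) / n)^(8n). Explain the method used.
lim = e^336

Rewrite as (1 + 42/n)^(8n). By the standard limit (1 + x/n)^n → e^x, we have (1 + 42/n)^n → e^42, and raising to the 8th power gives e^336.
More precisely, ln[(1 + 42/n)^(8n)] = 8n · ln(1 + 42/n) = 8n · (42/n + O(1/n^2)) = 336 + O(1/n) → 336.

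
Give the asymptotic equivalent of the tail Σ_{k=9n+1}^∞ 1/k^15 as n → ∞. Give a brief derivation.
Σ_{k>9n} 1/k^15 ~ 1/(14 · (9n)^14)

Compare to the integral: ∫_{9n}^∞ x^(−15) dx = [−x^(−14)/14]_{9n}^∞ = 1/((15−1)·(9n)^14). Euler-Maclaurin then gives
  Σ_{k>9n} 1/k^15 = ∫_{9n}^∞ dx/x^15 − 1/(2·(9n)^15) + O(1/(9n)^16).
(Equivalently this is ζ(15) − Σ_{k≤9n} 1/k^15.)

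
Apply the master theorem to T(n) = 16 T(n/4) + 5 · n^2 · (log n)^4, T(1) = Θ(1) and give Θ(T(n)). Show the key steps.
T(n) = Θ(n^2 · (log n)^5)

Here log_4 16 = 2 and f(n) = 5 · n^2 · (log n)^4 = Θ(n^(log_4 16) · (log n)^4). This is the extended Case 2 of the master theorem (f matches the critical exponent up to log factors), giving T(n) = Θ(n^(log_4 16) · (log n)^(4+1)) = Θ(n^2 · (log n)^5).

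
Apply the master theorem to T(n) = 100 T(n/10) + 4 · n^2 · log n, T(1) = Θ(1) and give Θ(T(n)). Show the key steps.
T(n) = Θ(n^2 · (log n)^2)

Here log_10 100 = 2 and f(n) = 4 · n^2 · log n = Θ(n^(log_10 100) · (log n)^1). This is the extended Case 2 of the master theorem (f matches the critical exponent up to log factors), giving T(n) = Θ(n^(log_10 100) · (log n)^(1+1)) = Θ(n^2 · (log n)^2).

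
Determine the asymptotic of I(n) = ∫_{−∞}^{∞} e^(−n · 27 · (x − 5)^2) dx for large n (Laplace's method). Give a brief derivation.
I(n) = sqrt(π/(27n))

Here φ(x) = 27 · (x − 5)^2 has its unique minimum at x* = 5 with φ(x*) = 0 and φ''(x*) = 54. Laplace's method gives
  I(n) ~ e^(−n φ(x*)) · sqrt(2π / (n · φ''(x*))) = sqrt(2π / (54n)) = sqrt(π/(27n)).
This is exact: substituting u = (x − 5)·sqrt(27n) gives I(n) = (1/sqrt(27n)) ∫_{−∞}^{∞} e^(−u^2) du = sqrt(π/(27n)).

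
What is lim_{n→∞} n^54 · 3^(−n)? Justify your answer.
lim = 0

Exponentials with base > 1 dominate every fixed polynomial: for any fixed c, n^c / 3^n → 0 as n → ∞ (e.g. by the ratio test, or by writing 3^n = e^(n ln 3) and noting e^(n ln 3) / n^c → ∞). Hence n^54 · 3^(−n) = n^54 / 3^n → 0.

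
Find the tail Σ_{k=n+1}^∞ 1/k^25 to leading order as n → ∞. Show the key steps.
Σ_{k>n} 1/k^25 ~ 1/(24 · n^24)

Compare to the integral: ∫_{n}^∞ x^(−25) dx = [−x^(−24)/24]_{n}^∞ = 1/((25−1)·n^24). Euler-Maclaurin then gives
  Σ_{k>n} 1/k^25 = ∫_{n}^∞ dx/x^25 − 1/(2·n^25) + O(1/n^26).
(Equivalently this is ζ(25) − Σ_{k≤n} 1/k^25.)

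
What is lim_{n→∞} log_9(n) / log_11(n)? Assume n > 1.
lim = ln(11) / ln(9) = log_9(11)

Change of base: log_9(n) = ln n / ln 9 and log_11(n) = ln n / ln 11. The ratio is (ln n / ln 9) · (ln 11 / ln n) = ln 11 / ln 9, a constant independent of n. So the limit is ln 11 / ln 9 = log_9(11).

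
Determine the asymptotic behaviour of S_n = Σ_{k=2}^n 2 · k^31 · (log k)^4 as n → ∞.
S_n ~ n^32 · (log n)^4 / 16

By integral comparison, S_n = ∫_1^n 2 · x^31 · (log x)^4 dx + O(n^31 · (log n)^4). For the integral, the leading term of ∫_1^n x^31 (log x)^4 dx is n^32/32 · (log n)^4 (by repeated integration by parts; each step lowers the log-exponent and produces a relatively O(1/log n) correction). Hence S_n ~ n^32 · (log n)^4 / 16.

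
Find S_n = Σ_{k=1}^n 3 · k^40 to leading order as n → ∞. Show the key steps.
S_n ~ 3 · n^41 / 41

By integral comparison (Euler-Maclaurin), Σ_{k=1}^n 3 · k^40 = 3 · ∫_0^n x^40 dx + O(n^40) = 3 · n^41/41 + O(n^40). (Equivalently, Faulhaber's formula gives the same leading term.)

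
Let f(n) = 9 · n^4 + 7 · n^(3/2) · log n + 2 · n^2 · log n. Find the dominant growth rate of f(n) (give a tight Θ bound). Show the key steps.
f(n) ∈ Θ(n^4)

Compare the terms by growth order. For large n, n^a · (log n)^b dominates n^a' · (log n)^b' iff a > a', or (a = a' and b > b'). Ranking the 3 terms shows the dominant one is 9 · n^4. Hence f(n) ∈ Θ(n^4).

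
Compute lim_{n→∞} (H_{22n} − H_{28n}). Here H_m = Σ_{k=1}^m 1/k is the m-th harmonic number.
lim = ln(22/28) = ln(11/14)

Euler-Maclaurin gives H_m = ln m + γ + 1/(2m) + O(1/m^2). The γ and O(1/m) terms cancel in the difference:
  H_{22n} − H_{28n} = ln(22n) − ln(28n) + O(1/n) = ln(22/28) + O(1/n).
Hence the limit is ln(22/28) = ln(11/14).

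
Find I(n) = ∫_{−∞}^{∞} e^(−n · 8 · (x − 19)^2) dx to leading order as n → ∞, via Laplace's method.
I(n) = sqrt(π/(8n))

Here φ(x) = 8 · (x − 19)^2 has its unique minimum at x* = 19 with φ(x*) = 0 and φ''(x*) = 16. Laplace's method gives
  I(n) ~ e^(−n φ(x*)) · sqrt(2π / (n · φ''(x*))) = sqrt(2π / (16n)) = sqrt(π/(8n)).
This is exact: substituting u = (x − 19)·sqrt(8n) gives I(n) = (1/sqrt(8n)) ∫_{−∞}^{∞} e^(−u^2) du = sqrt(π/(8n)).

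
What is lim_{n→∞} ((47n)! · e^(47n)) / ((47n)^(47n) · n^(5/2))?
lim = 0

Stirling: (47n)! ~ sqrt(2π·47n) · (47n/e)^(47n). Hence
  (47n)! · e^(47n) / (47n)^(47n) ~ sqrt(2π·47n).
Dividing by n^(5/2): sqrt(2π·47n) / n^(5/2) = sqrt(2π·47) · n^((1−5)/2), so the expression behaves like sqrt(2π·47) · n^((1−5)/2) → 0.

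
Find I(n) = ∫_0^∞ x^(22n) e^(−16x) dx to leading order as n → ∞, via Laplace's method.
I(n) ~ (sqrt(2π·22n) / 16) · (22n/(16e))^(22n)

Write the integrand as exp(22n ln x − 16x) and set f(x) = 22n ln x − 16x. Then f'(x) = 22n/x − 16 = 0 at x* = 22n/16, and f''(x*) = −22n/x*^2 = −16^2/(22n). Laplace's method (interior maximum) gives
  I(n) ~ e^(f(x*)) · sqrt(2π / |f''(x*)|)
        = exp(22n ln(22n/16) − 22n) · sqrt(2π · 22n / 16^2)
        = (22n/16)^(22n) e^(−22n) · sqrt(2π·22n) / 16
        = (sqrt(2π·22n) / 16) · (22n/(16e))^(22n).
This matches Γ(22n+1)/16^(22n+1) with Stirling applied to Γ.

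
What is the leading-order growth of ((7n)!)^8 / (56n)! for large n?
((7n)!)^8/(56n)! ~ ((2π·7n)^(7/2) / sqrt(8)) · 8^(−8·7n)  →  0

Write N = 7n. Stirling: N! ~ sqrt(2π N)(N/e)^N and (8N)! ~ sqrt(2π·8N)·(8N/e)^(8N).
  (N!)^8/(8N)! ~ (2π N)^(8/2) (N/e)^(8N) / [sqrt(2π·8N) (8N/e)^(8N)]
     = (2π N)^(8/2) / sqrt(2π·8N) · (N/(8N))^(8N)
     = (2π N)^((8−1)/2) / sqrt(8) · 8^(−8N).
Since 8^8 > 1, the factor 8^(−8N) decays exponentially, so the ratio → 0. Substituting N = 7n gives the stated form.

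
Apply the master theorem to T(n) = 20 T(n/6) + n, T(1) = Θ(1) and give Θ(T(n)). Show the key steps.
T(n) = Θ(n^(log_6 20))

Master theorem: compare f(n) = n to n^(log_6 20) where log_6 20 ≈ 1.672. Since 1 < log_6 20, we have f(n) = O(n^(log_6 20 − ε)) for some ε > 0 — Case 1. Hence T(n) = Θ(n^(log_6 20)).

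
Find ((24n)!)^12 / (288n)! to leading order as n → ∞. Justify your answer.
((24n)!)^12/(288n)! ~ ((2π·24n)^(11/2) / sqrt(12)) · 12^(−12·24n)  →  0

Write N = 24n. Stirling: N! ~ sqrt(2π N)(N/e)^N and (12N)! ~ sqrt(2π·12N)·(12N/e)^(12N).
  (N!)^12/(12N)! ~ (2π N)^(12/2) (N/e)^(12N) / [sqrt(2π·12N) (12N/e)^(12N)]
     = (2π N)^(12/2) / sqrt(2π·12N) · (N/(12N))^(12N)
     = (2π N)^((12−1)/2) / sqrt(12) · 12^(−12N).
Since 12^12 > 1, the factor 12^(−12N) decays exponentially, so the ratio → 0. Substituting N = 24n gives the stated form.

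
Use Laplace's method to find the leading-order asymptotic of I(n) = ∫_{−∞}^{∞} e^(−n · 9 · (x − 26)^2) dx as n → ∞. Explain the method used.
I(n) = sqrt(π/(9n))

Here φ(x) = 9 · (x − 26)^2 has its unique minimum at x* = 26 with φ(x*) = 0 and φ''(x*) = 18. Laplace's method gives
  I(n) ~ e^(−n φ(x*)) · sqrt(2π / (n · φ''(x*))) = sqrt(2π / (18n)) = sqrt(π/(9n)).
This is exact: substituting u = (x − 26)·sqrt(9n) gives I(n) = (1/sqrt(9n)) ∫_{−∞}^{∞} e^(−u^2) du = sqrt(π/(9n)).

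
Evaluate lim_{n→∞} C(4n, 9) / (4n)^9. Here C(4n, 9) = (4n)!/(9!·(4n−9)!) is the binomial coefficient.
lim = 1/9! = 1/362880

With N = 4n → ∞: C(N, 9) / N^9 = [N(N−1)…(N−8)] / (9! · N^9) = (1/9!) · 1 · (1 − 1/(4n)) · … · (1 − 8/(4n)). Each factor → 1 as N → ∞, so the limit is 1/9! = 1/362880.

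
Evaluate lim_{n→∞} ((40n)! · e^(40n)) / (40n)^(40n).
lim = ∞

Stirling: (40n)! ~ sqrt(2π·40n) · (40n/e)^(40n). Hence
  (40n)! · e^(40n) / (40n)^(40n) ~ sqrt(2π·40n) = sqrt(2π·40) · sqrt(n) → ∞.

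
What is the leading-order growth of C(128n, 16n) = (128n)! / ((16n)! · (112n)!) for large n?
C(128n, 16n) ~ (16777216/823543)^(16n) · sqrt(4/(7π·16n))

Write N = 16n. Apply Stirling to each factorial:
  (8N)! ~ sqrt(2π·8N) · (8N/e)^(8N),
  N! ~ sqrt(2π N) · (N/e)^N,
  (7N)! ~ sqrt(2π·7N) · (7N/e)^(7N).
The exponential factors combine to (8N)^(8N) / (N^N · (7N)^(7N)) = 8^(8N)/7^(7N) = (8^8/7^7)^N = (16777216/823543)^N.
The square-root prefactors combine to sqrt(2π·8N) / (sqrt(2π N)·sqrt(2π·7N)) = sqrt(8 / (2π·7·N)) = sqrt(4/(7π·16n)).
Substituting N = 16n: C(128n, 16n) ~ (16777216/823543)^(16n) · sqrt(4/(7π·16n)).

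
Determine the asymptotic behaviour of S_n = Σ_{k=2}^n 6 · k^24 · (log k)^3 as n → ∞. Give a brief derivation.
S_n ~ 6 · n^25 · (log n)^3 / 25

By integral comparison, S_n = ∫_1^n 6 · x^24 · (log x)^3 dx + O(n^24 · (log n)^3). For the integral, the leading term of ∫_1^n x^24 (log x)^3 dx is n^25/25 · (log n)^3 (by repeated integration by parts; each step lowers the log-exponent and produces a relatively O(1/log n) correction). Hence S_n ~ 6 · n^25 · (log n)^3 / 25.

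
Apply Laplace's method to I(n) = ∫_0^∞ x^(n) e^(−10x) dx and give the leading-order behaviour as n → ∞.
I(n) ~ (sqrt(2π·n) / 10) · (n/(10e))^(n)

Write the integrand as exp(n ln x − 10x) and set f(x) = n ln x − 10x. Then f'(x) = n/x − 10 = 0 at x* = n/10, and f''(x*) = −n/x*^2 = −10^2/(n). Laplace's method (interior maximum) gives
  I(n) ~ e^(f(x*)) · sqrt(2π / |f''(x*)|)
        = exp(n ln(n/10) − n) · sqrt(2π · n / 10^2)
        = (n/10)^(n) e^(−n) · sqrt(2π·n) / 10
        = (sqrt(2π·n) / 10) · (n/(10e))^(n).
This matches Γ(n+1)/10^(n+1) with Stirling applied to Γ.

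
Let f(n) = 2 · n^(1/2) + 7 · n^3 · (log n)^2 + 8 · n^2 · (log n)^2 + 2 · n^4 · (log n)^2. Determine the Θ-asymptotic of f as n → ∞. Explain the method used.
f(n) ∈ Θ(n^4 · (log n)^2)

Compare the terms by growth order. For large n, n^a · (log n)^b dominates n^a' · (log n)^b' iff a > a', or (a = a' and b > b'). Ranking the 4 terms shows the dominant one is 2 · n^4 · (log n)^2. Hence f(n) ∈ Θ(n^4 · (log n)^2).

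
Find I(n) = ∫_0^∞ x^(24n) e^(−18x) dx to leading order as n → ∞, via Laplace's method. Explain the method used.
I(n) ~ (sqrt(2π·24n) / 18) · (24n/(18e))^(24n)

Write the integrand as exp(24n ln x − 18x) and set f(x) = 24n ln x − 18x. Then f'(x) = 24n/x − 18 = 0 at x* = 24n/18, and f''(x*) = −24n/x*^2 = −18^2/(24n). Laplace's method (interior maximum) gives
  I(n) ~ e^(f(x*)) · sqrt(2π / |f''(x*)|)
        = exp(24n ln(24n/18) − 24n) · sqrt(2π · 24n / 18^2)
        = (24n/18)^(24n) e^(−24n) · sqrt(2π·24n) / 18
        = (sqrt(2π·24n) / 18) · (24n/(18e))^(24n).
This matches Γ(24n+1)/18^(24n+1) with Stirling applied to Γ.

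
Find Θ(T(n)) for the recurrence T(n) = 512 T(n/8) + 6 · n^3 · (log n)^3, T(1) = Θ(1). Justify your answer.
T(n) = Θ(n^3 · (log n)^4)

Here log_8 512 = 3 and f(n) = 6 · n^3 · (log n)^3 = Θ(n^(log_8 512) · (log n)^3). This is the extended Case 2 of the master theorem (f matches the critical exponent up to log factors), giving T(n) = Θ(n^(log_8 512) · (log n)^(3+1)) = Θ(n^3 · (log n)^4).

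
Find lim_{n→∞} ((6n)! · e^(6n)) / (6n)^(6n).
lim = ∞

Stirling: (6n)! ~ sqrt(2π·6n) · (6n/e)^(6n). Hence
  (6n)! · e^(6n) / (6n)^(6n) ~ sqrt(2π·6n) = sqrt(2π·6) · sqrt(n) → ∞.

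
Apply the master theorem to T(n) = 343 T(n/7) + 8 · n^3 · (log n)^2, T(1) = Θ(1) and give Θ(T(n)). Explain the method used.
T(n) = Θ(n^3 · (log n)^3)

Here log_7 343 = 3 and f(n) = 8 · n^3 · (log n)^2 = Θ(n^(log_7 343) · (log n)^2). This is the extended Case 2 of the master theorem (f matches the critical exponent up to log factors), giving T(n) = Θ(n^(log_7 343) · (log n)^(2+1)) = Θ(n^3 · (log n)^3).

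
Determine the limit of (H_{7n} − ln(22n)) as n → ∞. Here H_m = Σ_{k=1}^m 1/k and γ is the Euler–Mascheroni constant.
lim = ln(7/22) + γ

By Euler-Maclaurin, H_m = ln m + γ + O(1/m). So
  H_{7n} − ln(22n) = ln(7n) + γ − ln(22n) + O(1/n)
                       = ln(7/22) + γ + O(1/n).
Hence the limit is ln(7/22) + γ.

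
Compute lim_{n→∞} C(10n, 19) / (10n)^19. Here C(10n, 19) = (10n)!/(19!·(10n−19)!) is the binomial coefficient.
lim = 1/19! = 1/121645100408832000

With N = 10n → ∞: C(N, 19) / N^19 = [N(N−1)…(N−18)] / (19! · N^19) = (1/19!) · 1 · (1 − 1/(10n)) · … · (1 − 18/(10n)). Each factor → 1 as N → ∞, so the limit is 1/19! = 1/121645100408832000.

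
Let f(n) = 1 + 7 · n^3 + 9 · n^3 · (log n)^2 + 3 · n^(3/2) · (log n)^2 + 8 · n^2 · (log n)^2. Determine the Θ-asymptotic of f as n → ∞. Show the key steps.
f(n) ∈ Θ(n^3 · (log n)^2)

Compare the terms by growth order. For large n, n^a · (log n)^b dominates n^a' · (log n)^b' iff a > a', or (a = a' and b > b'). Ranking the 5 terms shows the dominant one is 9 · n^3 · (log n)^2. Hence f(n) ∈ Θ(n^3 · (log n)^2).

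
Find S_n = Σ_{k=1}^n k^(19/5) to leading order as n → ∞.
S_n ~ (5/24) · n^(24/5)

Integral comparison: Σ_{k=1}^n k^(19/5) = ∫_0^n x^(19/5) dx + O(n^(19/5)). The integral is n^(1 + 19/5) / (1 + 19/5) = n^((19+5)/5) / ((19+5)/5) = (5/24) · n^(24/5).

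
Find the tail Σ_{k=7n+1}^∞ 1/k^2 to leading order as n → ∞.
Σ_{k>7n} 1/k^2 ~ 1/(1 · (7n))

Compare to the integral: ∫_{7n}^∞ x^(−2) dx = [−x^(−1)/1]_{7n}^∞ = 1/((2−1)·(7n)). Euler-Maclaurin then gives
  Σ_{k>7n} 1/k^2 = ∫_{7n}^∞ dx/x^2 − 1/(2·(7n)^2) + O(1/(7n)^3).
(Equivalently this is ζ(2) − Σ_{k≤7n} 1/k^2.)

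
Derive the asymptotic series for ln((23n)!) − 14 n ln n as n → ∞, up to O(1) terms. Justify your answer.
ln((23n)!) − 14 n ln n = 9 n ln n + 23(ln 23 − 1) n + (1/2) ln(2π·23n) + O(1/n)

Stirling: ln((23n)!) = 23n ln(23n) − 23n + (1/2) ln(2π·23n) + O(1/n).
Expand 23n ln(23n) = 23n (ln n + ln 23) = 23n ln n + 23n ln 23.
Subtract 14n ln n: leading term is (23 − 14) n ln n = 9 n ln n. The next term is 23n ln 23 − 23n = 23(ln 23 − 1) n. Then the (1/2) ln(2π·23n) correction.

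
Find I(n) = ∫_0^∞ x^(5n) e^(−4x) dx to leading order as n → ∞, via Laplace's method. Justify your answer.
I(n) ~ (sqrt(2π·5n) / 4) · (5n/(4e))^(5n)

Write the integrand as exp(5n ln x − 4x) and set f(x) = 5n ln x − 4x. Then f'(x) = 5n/x − 4 = 0 at x* = 5n/4, and f''(x*) = −5n/x*^2 = −4^2/(5n). Laplace's method (interior maximum) gives
  I(n) ~ e^(f(x*)) · sqrt(2π / |f''(x*)|)
        = exp(5n ln(5n/4) − 5n) · sqrt(2π · 5n / 4^2)
        = (5n/4)^(5n) e^(−5n) · sqrt(2π·5n) / 4
        = (sqrt(2π·5n) / 4) · (5n/(4e))^(5n).
This matches Γ(5n+1)/4^(5n+1) with Stirling applied to Γ.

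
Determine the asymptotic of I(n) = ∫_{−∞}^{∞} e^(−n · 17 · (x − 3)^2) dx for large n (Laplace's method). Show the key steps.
I(n) = sqrt(π/(17n))

Here φ(x) = 17 · (x − 3)^2 has its unique minimum at x* = 3 with φ(x*) = 0 and φ''(x*) = 34. Laplace's method gives
  I(n) ~ e^(−n φ(x*)) · sqrt(2π / (n · φ''(x*))) = sqrt(2π / (34n)) = sqrt(π/(17n)).
This is exact: substituting u = (x − 3)·sqrt(17n) gives I(n) = (1/sqrt(17n)) ∫_{−∞}^{∞} e^(−u^2) du = sqrt(π/(17n)).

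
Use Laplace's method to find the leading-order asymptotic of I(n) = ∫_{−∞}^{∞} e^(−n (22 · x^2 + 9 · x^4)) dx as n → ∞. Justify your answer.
I(n) ~ sqrt(π/(22n))

φ(x) = 22 · x^2 + 9 · x^4 has its unique global minimum at x* = 0 (since φ'(x) = 44x + 36x^3 = 0 only at x = 0 for real x with both coefficients positive, and φ → ∞ as |x| → ∞). At x* = 0, φ(0) = 0 and φ''(0) = 44. Laplace's method then gives
  I(n) ~ sqrt(2π / (n · φ''(0))) · e^(−n φ(0)) = sqrt(2π / (44n)) = sqrt(π/(22n)).
The 9 · x^4 term contributes only at subleading order (an O(1/n) relative correction).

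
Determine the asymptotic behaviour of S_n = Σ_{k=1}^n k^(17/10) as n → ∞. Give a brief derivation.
S_n ~ (10/27) · n^(27/10)

Integral comparison: Σ_{k=1}^n k^(17/10) = ∫_0^n x^(17/10) dx + O(n^(17/10)). The integral is n^(1 + 17/10) / (1 + 17/10) = n^((17+10)/10) / ((17+10)/10) = (10/27) · n^(27/10).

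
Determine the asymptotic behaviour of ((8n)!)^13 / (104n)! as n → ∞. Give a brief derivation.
((8n)!)^13/(104n)! ~ ((2π·8n)^(12/2) / sqrt(13)) · 13^(−13·8n)  →  0

Write N = 8n. Stirling: N! ~ sqrt(2π N)(N/e)^N and (13N)! ~ sqrt(2π·13N)·(13N/e)^(13N).
  (N!)^13/(13N)! ~ (2π N)^(13/2) (N/e)^(13N) / [sqrt(2π·13N) (13N/e)^(13N)]
     = (2π N)^(13/2) / sqrt(2π·13N) · (N/(13N))^(13N)
     = (2π N)^((13−1)/2) / sqrt(13) · 13^(−13N).
Since 13^13 > 1, the factor 13^(−13N) decays exponentially, so the ratio → 0. Substituting N = 8n gives the stated form.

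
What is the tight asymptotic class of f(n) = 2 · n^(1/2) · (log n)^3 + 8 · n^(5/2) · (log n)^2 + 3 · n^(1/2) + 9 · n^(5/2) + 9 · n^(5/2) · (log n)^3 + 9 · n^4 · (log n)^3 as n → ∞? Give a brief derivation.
f(n) ∈ Θ(n^4 · (log n)^3)

Compare the terms by growth order. For large n, n^a · (log n)^b dominates n^a' · (log n)^b' iff a > a', or (a = a' and b > b'). Ranking the 6 terms shows the dominant one is 9 · n^4 · (log n)^3. Hence f(n) ∈ Θ(n^4 · (log n)^3).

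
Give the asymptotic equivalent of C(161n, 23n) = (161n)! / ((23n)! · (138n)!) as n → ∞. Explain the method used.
C(161n, 23n) ~ (823543/46656)^(23n) · sqrt(7/(12π·23n))

Write N = 23n. Apply Stirling to each factorial:
  (7N)! ~ sqrt(2π·7N) · (7N/e)^(7N),
  N! ~ sqrt(2π N) · (N/e)^N,
  (6N)! ~ sqrt(2π·6N) · (6N/e)^(6N).
The exponential factors combine to (7N)^(7N) / (N^N · (6N)^(6N)) = 7^(7N)/6^(6N) = (7^7/6^6)^N = (823543/46656)^N.
The square-root prefactors combine to sqrt(2π·7N) / (sqrt(2π N)·sqrt(2π·6N)) = sqrt(7 / (2π·6·N)) = sqrt(7/(12π·23n)).
Substituting N = 23n: C(161n, 23n) ~ (823543/46656)^(23n) · sqrt(7/(12π·23n)).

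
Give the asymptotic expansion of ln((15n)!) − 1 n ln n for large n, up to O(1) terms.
ln((15n)!) − 1 n ln n = 14 n ln n + 15(ln 15 − 1) n + (1/2) ln(2π·15n) + O(1/n)

Stirling: ln((15n)!) = 15n ln(15n) − 15n + (1/2) ln(2π·15n) + O(1/n).
Expand 15n ln(15n) = 15n (ln n + ln 15) = 15n ln n + 15n ln 15.
Subtract 1n ln n: leading term is (15 − 1) n ln n = 14 n ln n. The next term is 15n ln 15 − 15n = 15(ln 15 − 1) n. Then the (1/2) ln(2π·15n) correction.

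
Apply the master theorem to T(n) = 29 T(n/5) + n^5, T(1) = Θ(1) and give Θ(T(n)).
T(n) = Θ(n^5)

log_5 29 ≈ 2.092. f(n) = n^5 dominates n^(log_5 29) since 5 > 2.092, and the regularity condition a·f(n/b) = 29·(n/5)^5 = (29/3125)·n^5 ≤ c·f(n) holds with c = 29/3125 ≈ 0.00928 < 1. So this is Case 3: T(n) = Θ(f(n)) = Θ(n^5).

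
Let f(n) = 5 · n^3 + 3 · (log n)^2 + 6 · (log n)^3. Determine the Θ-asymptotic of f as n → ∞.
f(n) ∈ Θ(n^3)

Compare the terms by growth order. For large n, n^a · (log n)^b dominates n^a' · (log n)^b' iff a > a', or (a = a' and b > b'). Ranking the 3 terms shows the dominant one is 5 · n^3. Hence f(n) ∈ Θ(n^3).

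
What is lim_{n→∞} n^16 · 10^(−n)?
lim = 0

Exponentials with base > 1 dominate every fixed polynomial: for any fixed c, n^c / 10^n → 0 as n → ∞ (e.g. by the ratio test, or by writing 10^n = e^(n ln 10) and noting e^(n ln 10) / n^c → ∞). Hence n^16 · 10^(−n) = n^16 / 10^n → 0.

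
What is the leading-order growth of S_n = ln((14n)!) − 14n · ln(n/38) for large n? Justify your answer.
S_n ~ 14n · (ln 532 − 1) + O(ln n)

Stirling: ln((14n)!) = 14n ln(14n) − 14n + O(ln n).
  S_n = 14n ln(14n) − 14n − 14n ln(n/38) + O(ln n)
      = 14n ln(14n) − 14n ln n + 14n ln 38 − 14n + O(ln n)
      = 14n ln 14 + 14n ln 38 − 14n + O(ln n)
      = 14n (ln 532 − 1) + O(ln n).
Numerically ln(532) − 1 ≈ 5.2766.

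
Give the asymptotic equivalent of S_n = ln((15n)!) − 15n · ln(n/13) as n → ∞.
S_n ~ 15n · (ln 195 − 1) + O(ln n)

Stirling: ln((15n)!) = 15n ln(15n) − 15n + O(ln n).
  S_n = 15n ln(15n) − 15n − 15n ln(n/13) + O(ln n)
      = 15n ln(15n) − 15n ln n + 15n ln 13 − 15n + O(ln n)
      = 15n ln 15 + 15n ln 13 − 15n + O(ln n)
      = 15n (ln 195 − 1) + O(ln n).
Numerically ln(195) − 1 ≈ 4.2730.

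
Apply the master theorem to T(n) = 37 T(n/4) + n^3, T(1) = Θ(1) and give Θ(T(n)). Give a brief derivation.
T(n) = Θ(n^3)

log_4 37 ≈ 2.605. f(n) = n^3 dominates n^(log_4 37) since 3 > 2.605, and the regularity condition a·f(n/b) = 37·(n/4)^3 = (37/64)·n^3 ≤ c·f(n) holds with c = 37/64 ≈ 0.578 < 1. So this is Case 3: T(n) = Θ(f(n)) = Θ(n^3).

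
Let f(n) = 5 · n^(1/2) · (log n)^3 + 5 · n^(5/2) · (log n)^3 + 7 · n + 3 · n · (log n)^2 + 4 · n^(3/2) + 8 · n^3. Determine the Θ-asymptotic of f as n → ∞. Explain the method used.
f(n) ∈ Θ(n^3)

Compare the terms by growth order. For large n, n^a · (log n)^b dominates n^a' · (log n)^b' iff a > a', or (a = a' and b > b'). Ranking the 6 terms shows the dominant one is 8 · n^3. Hence f(n) ∈ Θ(n^3).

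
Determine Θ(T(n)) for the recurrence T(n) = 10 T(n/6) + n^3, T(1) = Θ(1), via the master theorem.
T(n) = Θ(n^3)

log_6 10 ≈ 1.285. f(n) = n^3 dominates n^(log_6 10) since 3 > 1.285, and the regularity condition a·f(n/b) = 10·(n/6)^3 = (10/216)·n^3 ≤ c·f(n) holds with c = 10/216 ≈ 0.0463 < 1. So this is Case 3: T(n) = Θ(f(n)) = Θ(n^3).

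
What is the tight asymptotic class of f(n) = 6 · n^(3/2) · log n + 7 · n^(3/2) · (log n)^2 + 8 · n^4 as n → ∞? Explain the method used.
f(n) ∈ Θ(n^4)

Compare the terms by growth order. For large n, n^a · (log n)^b dominates n^a' · (log n)^b' iff a > a', or (a = a' and b > b'). Ranking the 3 terms shows the dominant one is 8 · n^4. Hence f(n) ∈ Θ(n^4).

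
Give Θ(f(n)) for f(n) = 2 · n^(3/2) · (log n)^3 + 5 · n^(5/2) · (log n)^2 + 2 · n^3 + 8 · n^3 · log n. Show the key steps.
f(n) ∈ Θ(n^3 · log n)

Compare the terms by growth order. For large n, n^a · (log n)^b dominates n^a' · (log n)^b' iff a > a', or (a = a' and b > b'). Ranking the 4 terms shows the dominant one is 8 · n^3 · log n. Hence f(n) ∈ Θ(n^3 · log n).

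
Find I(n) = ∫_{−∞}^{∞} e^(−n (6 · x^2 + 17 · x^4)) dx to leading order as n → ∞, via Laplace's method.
I(n) ~ sqrt(π/(6n))

φ(x) = 6 · x^2 + 17 · x^4 has its unique global minimum at x* = 0 (since φ'(x) = 12x + 68x^3 = 0 only at x = 0 for real x with both coefficients positive, and φ → ∞ as |x| → ∞). At x* = 0, φ(0) = 0 and φ''(0) = 12. Laplace's method then gives
  I(n) ~ sqrt(2π / (n · φ''(0))) · e^(−n φ(0)) = sqrt(2π / (12n)) = sqrt(π/(6n)).
The 17 · x^4 term contributes only at subleading order (an O(1/n) relative correction).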